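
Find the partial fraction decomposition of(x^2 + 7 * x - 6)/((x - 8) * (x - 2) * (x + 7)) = -2/(45*(x + 7)) - 2/(9*(x - 2)) + 19/(15*(x - 8))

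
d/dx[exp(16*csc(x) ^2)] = -32*exp(16*csc(x)^2)*cot(x)*csc(x)^2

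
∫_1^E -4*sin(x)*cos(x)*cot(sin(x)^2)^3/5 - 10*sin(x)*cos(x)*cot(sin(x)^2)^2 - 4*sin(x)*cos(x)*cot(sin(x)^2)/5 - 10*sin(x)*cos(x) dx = -5*cot(sin(1)^2) - cot(sin(1)^2)^2/5 + cot(sin(E)^2)^2/5 + 5*cot(sin(E)^2)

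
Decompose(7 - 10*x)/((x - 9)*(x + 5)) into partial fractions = -57/(14*(x + 5)) - 83/(14*(x - 9))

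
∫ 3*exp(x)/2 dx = 3*exp(x)/2 + C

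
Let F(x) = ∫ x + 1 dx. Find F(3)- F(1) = 6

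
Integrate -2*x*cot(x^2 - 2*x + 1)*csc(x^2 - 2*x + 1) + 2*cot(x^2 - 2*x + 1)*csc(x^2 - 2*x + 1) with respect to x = csc((x - 1)^2) + C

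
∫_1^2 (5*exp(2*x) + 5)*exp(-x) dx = -5*E - 5*exp(-2) + 5*exp(-1) + 5*exp(2)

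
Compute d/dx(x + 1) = 1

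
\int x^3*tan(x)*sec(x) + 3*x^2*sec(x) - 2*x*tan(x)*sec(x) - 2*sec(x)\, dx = x*(x^2 - 2)*sec(x) + C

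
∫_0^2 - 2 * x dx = -4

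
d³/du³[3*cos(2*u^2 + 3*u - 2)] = 192*u^3*sin(2*u^2 + 3*u - 2) + 432*u^2*sin(2*u^2 + 3*u - 2) + 324*u*sin(2*u^2 + 3*u - 2) - 144*u*cos(2*u^2 + 3*u - 2) + 81*sin(2*u^2 + 3*u - 2) - 108*cos(2*u^2 + 3*u - 2)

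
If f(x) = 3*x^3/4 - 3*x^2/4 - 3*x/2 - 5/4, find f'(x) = 9*x^2/4 - 3*x/2 - 3/2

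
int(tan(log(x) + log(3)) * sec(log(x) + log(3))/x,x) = sec(log(3*x)) + C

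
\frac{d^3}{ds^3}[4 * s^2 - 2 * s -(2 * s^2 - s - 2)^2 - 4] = 24 - 96*s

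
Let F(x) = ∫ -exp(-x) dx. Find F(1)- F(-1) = -E + exp(-1)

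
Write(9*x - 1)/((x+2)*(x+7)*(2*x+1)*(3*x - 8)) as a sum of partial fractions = 621/(7714*(3*x - 8)) + 44/(741*(2*x + 1)) + 64/(1885*(x + 7)) - 19/(210*(x + 2))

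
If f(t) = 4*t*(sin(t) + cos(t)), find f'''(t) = -4*sqrt(2)*(t*cos(t + pi/4) + 3*sin(t + pi/4))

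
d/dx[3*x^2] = 6*x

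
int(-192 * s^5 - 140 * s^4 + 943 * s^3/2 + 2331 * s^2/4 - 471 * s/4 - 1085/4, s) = -32*s^6 - 28*s^5 + 943*s^4/8 + 777*s^3/4 - 471*s^2/8 - 1085*s/4 + C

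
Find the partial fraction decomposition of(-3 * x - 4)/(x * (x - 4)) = -4/(x - 4) + 1/x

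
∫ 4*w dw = 2*w^2 + C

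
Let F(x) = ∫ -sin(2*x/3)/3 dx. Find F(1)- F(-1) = 0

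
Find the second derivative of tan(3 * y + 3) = 18*tan(3*y + 3)^3 + 18*tan(3*y + 3)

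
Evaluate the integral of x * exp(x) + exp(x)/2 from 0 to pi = 1/2 + (-1 + 2*pi)*exp(pi)/2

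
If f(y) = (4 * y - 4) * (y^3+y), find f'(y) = 16*y^3 - 12*y^2 + 8*y - 4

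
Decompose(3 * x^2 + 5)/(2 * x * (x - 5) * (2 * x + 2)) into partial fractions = 1/(3*(x + 1)) + 2/(3*(x - 5)) - 1/(4*x)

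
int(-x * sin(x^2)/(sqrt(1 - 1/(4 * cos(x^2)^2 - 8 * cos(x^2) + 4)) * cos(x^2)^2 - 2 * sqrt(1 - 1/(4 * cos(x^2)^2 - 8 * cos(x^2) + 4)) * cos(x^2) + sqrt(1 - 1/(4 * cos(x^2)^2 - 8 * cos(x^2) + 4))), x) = -acsc(2*cos(x^2) - 2) + C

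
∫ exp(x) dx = exp(x) + C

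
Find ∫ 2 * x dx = x^2 + C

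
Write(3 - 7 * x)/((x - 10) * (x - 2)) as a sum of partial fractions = 11/(8*(x - 2)) - 67/(8*(x - 10))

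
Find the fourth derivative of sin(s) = sin(s)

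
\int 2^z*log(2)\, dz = 2^z + C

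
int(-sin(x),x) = cos(x) + C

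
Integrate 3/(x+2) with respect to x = 3*log(x + 2) + C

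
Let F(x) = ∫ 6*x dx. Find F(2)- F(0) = 12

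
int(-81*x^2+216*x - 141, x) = -27*x^3 + 108*x^2 - 141*x + C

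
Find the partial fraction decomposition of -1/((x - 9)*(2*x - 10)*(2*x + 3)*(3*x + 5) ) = 27/(1280*(3*x + 5)) - 4/(273*(2*x + 3)) + 1/(2080*(x - 5)) - 1/(5376*(x - 9))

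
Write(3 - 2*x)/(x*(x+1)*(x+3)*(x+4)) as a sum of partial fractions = -11/(12*(x + 4)) + 3/(2*(x + 3)) - 5/(6*(x + 1)) + 1/(4*x)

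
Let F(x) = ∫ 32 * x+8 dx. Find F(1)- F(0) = 24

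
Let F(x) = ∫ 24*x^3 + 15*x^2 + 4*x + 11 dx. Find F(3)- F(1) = 648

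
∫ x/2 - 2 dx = x^2/4 - 2*x + C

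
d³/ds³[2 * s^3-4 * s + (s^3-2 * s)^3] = 504*s^6 - 1260*s^4 + 720*s^2 - 36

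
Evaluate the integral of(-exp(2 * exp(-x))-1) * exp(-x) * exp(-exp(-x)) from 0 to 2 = -E - exp(-exp(-2)) + exp(-1) + exp(exp(-2))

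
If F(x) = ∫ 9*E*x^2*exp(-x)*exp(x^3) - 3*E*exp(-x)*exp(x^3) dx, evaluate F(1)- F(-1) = 0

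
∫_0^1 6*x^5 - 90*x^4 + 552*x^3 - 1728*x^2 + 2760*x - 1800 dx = -875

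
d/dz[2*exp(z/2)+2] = exp(z/2)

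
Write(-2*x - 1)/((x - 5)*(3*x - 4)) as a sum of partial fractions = 1/(3*x - 4) - 1/(x - 5)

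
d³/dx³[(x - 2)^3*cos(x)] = x^3*sin(x) - 6*x^2*sin(x) - 9*x^2*cos(x) - 6*x*sin(x) + 36*x*cos(x) + 28*sin(x) - 30*cos(x)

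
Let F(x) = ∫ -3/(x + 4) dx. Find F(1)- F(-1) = -3*log(5) + 3*log(3)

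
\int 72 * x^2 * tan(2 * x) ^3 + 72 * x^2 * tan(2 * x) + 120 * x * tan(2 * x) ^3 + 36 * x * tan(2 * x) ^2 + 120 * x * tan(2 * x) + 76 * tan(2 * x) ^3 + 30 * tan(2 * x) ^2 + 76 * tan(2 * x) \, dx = (18*x^2 + 30*x + 19)*tan(2*x)^2 + C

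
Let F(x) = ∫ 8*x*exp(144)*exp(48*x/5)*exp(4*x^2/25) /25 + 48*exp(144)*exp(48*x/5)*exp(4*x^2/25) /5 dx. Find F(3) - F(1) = -exp(3844/25) + exp(4356/25)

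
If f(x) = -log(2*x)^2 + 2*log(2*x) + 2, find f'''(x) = (-4*log(x) - 4*log(2) + 10)/x^3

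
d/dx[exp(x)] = exp(x)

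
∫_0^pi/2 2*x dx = pi^2/4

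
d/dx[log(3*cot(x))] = -2/sin(2*x)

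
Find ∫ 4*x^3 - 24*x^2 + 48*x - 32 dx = x^4 - 8*x^3 + 24*x^2 - 32*x + C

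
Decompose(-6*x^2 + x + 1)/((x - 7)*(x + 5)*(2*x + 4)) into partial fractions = -77/(36*(x + 5)) + 25/(54*(x + 2)) - 143/(108*(x - 7))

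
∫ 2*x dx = x^2 + C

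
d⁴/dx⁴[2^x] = 2^x*log(2)^4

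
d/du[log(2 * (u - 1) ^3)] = 3/(u - 1)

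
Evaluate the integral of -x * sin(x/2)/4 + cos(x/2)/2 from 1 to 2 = -cos(1/2)/2 + cos(1)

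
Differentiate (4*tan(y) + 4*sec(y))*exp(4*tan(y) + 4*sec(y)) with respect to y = 4*(4*sin(y)^2/cos(y) + sin(y) + 8*sin(y)/cos(y) + 1 + 4/cos(y))*exp(4/cos(y))*exp(4*tan(y))/cos(y)^2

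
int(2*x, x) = x^2 + C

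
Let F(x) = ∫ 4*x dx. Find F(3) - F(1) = 16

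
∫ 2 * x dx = x^2 + C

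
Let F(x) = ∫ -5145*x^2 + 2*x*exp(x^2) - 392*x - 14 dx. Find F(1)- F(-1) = -3458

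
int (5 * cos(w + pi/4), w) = 5*sin(w + pi/4) + C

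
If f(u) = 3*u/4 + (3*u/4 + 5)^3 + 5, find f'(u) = 81*u^2/64 + 135*u/8 + 57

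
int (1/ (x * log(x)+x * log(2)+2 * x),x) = log(log(2*x) + 2) + C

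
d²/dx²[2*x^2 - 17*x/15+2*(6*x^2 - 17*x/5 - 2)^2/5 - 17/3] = 864*x^2/5 - 2448*x/25 - 744/125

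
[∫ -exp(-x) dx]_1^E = -exp(-1) + exp(-E)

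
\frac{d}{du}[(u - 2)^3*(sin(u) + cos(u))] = (u - 2)^2*(sqrt(2)*u*cos(u + pi/4) + 5*sin(u) + cos(u))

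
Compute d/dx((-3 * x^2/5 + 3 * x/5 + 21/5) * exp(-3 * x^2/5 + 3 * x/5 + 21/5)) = 18*x^3*exp(-3*x^2/5 + 3*x/5 + 21/5)/25 - 27*x^2*exp(-3*x^2/5 + 3*x/5 + 21/5)/25 - 147*x*exp(-3*x^2/5 + 3*x/5 + 21/5)/25 + 78*exp(-3*x^2/5 + 3*x/5 + 21/5)/25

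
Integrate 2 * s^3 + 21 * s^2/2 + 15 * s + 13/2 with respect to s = s^4/2 + 7*s^3/2 + 15*s^2/2 + 13*s/2 + C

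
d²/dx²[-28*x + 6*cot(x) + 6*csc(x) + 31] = -6/sin(x) + 12*cos(x)/sin(x)^3 + 12/sin(x)^3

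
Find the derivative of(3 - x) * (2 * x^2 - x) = -6*x^2 + 14*x - 3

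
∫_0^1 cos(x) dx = sin(1)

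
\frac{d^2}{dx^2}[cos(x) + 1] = -cos(x)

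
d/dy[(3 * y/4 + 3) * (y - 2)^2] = 9*y^2/4 - 9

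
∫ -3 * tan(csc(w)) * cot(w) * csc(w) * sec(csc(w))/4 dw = 3*sec(csc(w))/4 + C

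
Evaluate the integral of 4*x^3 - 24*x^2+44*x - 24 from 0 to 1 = -9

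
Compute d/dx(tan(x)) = cos(x)^(-2)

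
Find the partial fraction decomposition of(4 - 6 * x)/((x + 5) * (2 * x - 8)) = -17/(9*(x + 5)) - 10/(9*(x - 4))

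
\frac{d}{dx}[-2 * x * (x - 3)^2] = -6*x^2 + 24*x - 18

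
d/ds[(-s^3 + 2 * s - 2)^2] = 6*s^5 - 16*s^3 + 12*s^2 + 8*s - 8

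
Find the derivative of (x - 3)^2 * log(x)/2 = (2*x^2*log(x) + x^2 - 6*x*log(x) - 6*x + 9)/(2*x)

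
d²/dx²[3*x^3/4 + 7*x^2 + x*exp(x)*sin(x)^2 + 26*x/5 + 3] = 2*x*exp(x)*sin(2*x) + 3*x*exp(x)*cos(2*x)/2 + x*exp(x)/2 + 9*x/2 + 2*exp(x)*sin(2*x) - exp(x)*cos(2*x) + exp(x) + 14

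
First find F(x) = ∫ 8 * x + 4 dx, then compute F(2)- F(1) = 16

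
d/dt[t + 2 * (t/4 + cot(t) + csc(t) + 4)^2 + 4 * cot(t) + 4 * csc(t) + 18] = -t*cot(t)^2 - t*cot(t)*csc(t) - 3*t/4 - 4*cot(t)^3 - 8*cot(t)^2*csc(t) - 20*cot(t)^2 - 4*cot(t)*csc(t)^2 - 20*cot(t)*csc(t) - 3*cot(t) - 3*csc(t) - 15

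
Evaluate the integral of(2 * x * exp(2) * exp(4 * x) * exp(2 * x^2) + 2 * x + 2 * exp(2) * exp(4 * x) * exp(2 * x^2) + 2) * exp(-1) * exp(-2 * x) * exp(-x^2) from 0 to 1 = -E - exp(-4) + exp(-1) + exp(4)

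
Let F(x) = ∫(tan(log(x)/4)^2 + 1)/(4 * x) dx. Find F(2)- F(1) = tan(log(2)/4)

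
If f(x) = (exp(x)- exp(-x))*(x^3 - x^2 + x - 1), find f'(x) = (x^3*exp(2*x) + x^3 + 2*x^2*exp(2*x) - 4*x^2 - x*exp(2*x) + 3*x - 2)*exp(-x)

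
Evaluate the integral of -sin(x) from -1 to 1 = 0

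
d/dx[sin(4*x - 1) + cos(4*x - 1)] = -4*sin(4*x - 1) + 4*cos(4*x - 1)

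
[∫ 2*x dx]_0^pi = pi^2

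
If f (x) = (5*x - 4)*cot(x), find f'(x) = -5*x/sin(x)^2 + 5/tan(x) + 4/sin(x)^2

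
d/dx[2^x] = 2^x*log(2)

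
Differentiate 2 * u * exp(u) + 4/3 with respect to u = 2*u*exp(u) + 2*exp(u)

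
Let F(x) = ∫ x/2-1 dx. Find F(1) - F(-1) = -2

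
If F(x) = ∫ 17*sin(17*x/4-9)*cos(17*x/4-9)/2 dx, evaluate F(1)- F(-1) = cos(53/2)/2 - cos(19/2)/2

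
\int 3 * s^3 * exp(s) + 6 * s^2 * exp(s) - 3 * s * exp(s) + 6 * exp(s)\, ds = 3*(s^3 - s^2 + s + 1)*exp(s) + C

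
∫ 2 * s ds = s^2 + C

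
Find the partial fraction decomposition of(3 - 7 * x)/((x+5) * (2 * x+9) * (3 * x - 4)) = -3/(35*(3*x - 4)) - 138/(35*(2*x + 9)) + 2/(x + 5)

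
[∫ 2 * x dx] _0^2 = 4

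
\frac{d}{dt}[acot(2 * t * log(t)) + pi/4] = (-2*log(t) - 2)/(4*t^2*log(t)^2 + 1)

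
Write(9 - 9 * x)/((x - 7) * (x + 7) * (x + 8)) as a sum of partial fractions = 27/(5*(x + 8)) - 36/(7*(x + 7)) - 9/(35*(x - 7))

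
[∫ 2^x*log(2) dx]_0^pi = -1 + 2^pi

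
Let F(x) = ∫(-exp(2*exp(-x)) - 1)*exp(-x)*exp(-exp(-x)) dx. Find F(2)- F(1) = -exp(exp(-1)) - exp(-exp(-2)) + exp(-exp(-1)) + exp(exp(-2))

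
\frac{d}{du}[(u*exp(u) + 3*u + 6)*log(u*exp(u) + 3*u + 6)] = u*exp(u)*log(u*exp(u) + 3*u + 6) + u*exp(u) + exp(u)*log(u*exp(u) + 3*u + 6) + exp(u) + 3*log(u*exp(u) + 3*u + 6) + 3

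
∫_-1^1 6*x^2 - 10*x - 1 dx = 2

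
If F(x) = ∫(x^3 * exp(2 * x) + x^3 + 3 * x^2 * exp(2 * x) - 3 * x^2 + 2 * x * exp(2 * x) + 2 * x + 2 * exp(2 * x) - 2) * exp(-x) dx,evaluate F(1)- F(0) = -3*exp(-1) + 3*E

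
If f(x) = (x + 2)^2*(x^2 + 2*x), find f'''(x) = 24*x + 36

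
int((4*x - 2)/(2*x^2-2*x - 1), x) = log(2*x^2 - 2*x - 1) + C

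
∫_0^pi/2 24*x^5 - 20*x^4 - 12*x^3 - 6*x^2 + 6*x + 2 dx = -1 + (-pi^2/4 - pi/2 - 1 + pi^3/4)^2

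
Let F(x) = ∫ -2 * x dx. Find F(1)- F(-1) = 0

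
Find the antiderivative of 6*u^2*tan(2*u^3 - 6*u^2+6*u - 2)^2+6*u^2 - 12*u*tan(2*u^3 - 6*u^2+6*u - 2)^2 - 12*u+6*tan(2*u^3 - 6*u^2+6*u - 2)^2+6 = tan(2*(u - 1)^3) + C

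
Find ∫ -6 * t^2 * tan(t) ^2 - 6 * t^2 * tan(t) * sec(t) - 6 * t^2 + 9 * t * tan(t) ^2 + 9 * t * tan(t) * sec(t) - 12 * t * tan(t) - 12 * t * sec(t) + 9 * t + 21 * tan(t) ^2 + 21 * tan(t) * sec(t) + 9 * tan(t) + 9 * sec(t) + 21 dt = (tan(t) + sec(t))*(-6*t^2 + 9*t + 21) + C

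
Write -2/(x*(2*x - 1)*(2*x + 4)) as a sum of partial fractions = -4/(5*(2*x - 1)) - 1/(10*(x + 2)) + 1/(2*x)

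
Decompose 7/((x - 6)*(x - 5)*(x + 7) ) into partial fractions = 7/(156*(x + 7)) - 7/(12*(x - 5)) + 7/(13*(x - 6))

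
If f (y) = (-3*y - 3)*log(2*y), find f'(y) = (-3*y*log(y) - 3*y - 3*y*log(2) - 3)/y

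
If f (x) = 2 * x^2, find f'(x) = 4*x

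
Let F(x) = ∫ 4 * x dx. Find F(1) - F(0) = 2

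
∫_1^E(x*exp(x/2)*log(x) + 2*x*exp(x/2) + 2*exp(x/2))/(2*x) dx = -2*exp(1/2) + 3*exp(E/2)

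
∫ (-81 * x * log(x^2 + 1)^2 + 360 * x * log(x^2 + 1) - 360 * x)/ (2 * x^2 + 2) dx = 9*(-3*log(x^2 + 1)^2 + 20*log(x^2 + 1) - 40)*log(x^2 + 1)/4 + C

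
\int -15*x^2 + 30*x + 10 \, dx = -5*x^3 + 15*x^2 + 10*x + C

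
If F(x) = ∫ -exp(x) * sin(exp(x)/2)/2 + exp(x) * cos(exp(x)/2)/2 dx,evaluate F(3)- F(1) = sqrt(2)*(sin((pi + 2*exp(3))/4) - sin((pi + 2*E)/4))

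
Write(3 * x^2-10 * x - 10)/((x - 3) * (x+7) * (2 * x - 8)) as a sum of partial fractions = 207/(220*(x + 7)) + 13/(20*(x - 3)) - 1/(11*(x - 4))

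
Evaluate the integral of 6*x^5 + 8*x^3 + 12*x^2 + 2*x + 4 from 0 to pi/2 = -4 + (pi/2 + 2 + pi^3/8)^2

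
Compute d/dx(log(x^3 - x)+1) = (3*x^2 - 1)/(x^3 - x)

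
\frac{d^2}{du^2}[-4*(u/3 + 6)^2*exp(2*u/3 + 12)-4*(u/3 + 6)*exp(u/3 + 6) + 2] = -16*u^2*exp(2*u/3 + 12)/81 - 4*u*exp(u/3 + 6)/27 - 224*u*exp(2*u/3 + 12)/27 - 32*exp(u/3 + 6)/9 - 776*exp(2*u/3 + 12)/9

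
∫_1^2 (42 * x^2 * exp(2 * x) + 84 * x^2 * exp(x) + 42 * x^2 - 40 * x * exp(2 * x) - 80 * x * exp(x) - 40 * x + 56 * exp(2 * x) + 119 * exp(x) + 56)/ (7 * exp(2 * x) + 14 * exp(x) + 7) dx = -E/(1 + E) + exp(2)/(1 + exp(2)) + 94/7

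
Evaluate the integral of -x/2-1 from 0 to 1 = -5/4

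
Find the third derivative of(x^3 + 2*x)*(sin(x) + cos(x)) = sqrt(2)*x*(-x^2*cos(x + pi/4) - 9*x*sin(x + pi/4) + 16*cos(x + pi/4))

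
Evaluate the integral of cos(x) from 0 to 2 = sin(2)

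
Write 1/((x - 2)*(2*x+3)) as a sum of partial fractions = -2/(7*(2*x + 3)) + 1/(7*(x - 2))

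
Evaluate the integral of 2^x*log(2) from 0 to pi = -1 + 2^pi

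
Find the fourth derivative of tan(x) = 24*tan(x)^5 + 40*tan(x)^3 + 16*tan(x)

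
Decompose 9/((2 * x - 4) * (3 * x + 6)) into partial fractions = -3/(8*(x + 2)) + 3/(8*(x - 2))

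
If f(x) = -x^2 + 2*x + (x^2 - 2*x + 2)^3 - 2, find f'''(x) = 120*x^3 - 360*x^2 + 432*x - 192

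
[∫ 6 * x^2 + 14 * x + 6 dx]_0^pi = (2 + pi)*(3*pi + 2*pi^2)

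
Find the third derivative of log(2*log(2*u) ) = (2*log(u)^2 + 4*log(2)*log(u) + 3*log(u) + 2*log(2)^2 + 2 + 3*log(2))/(u^3*log(u)^3 + 3*u^3*log(2)*log(u)^2 + 3*u^3*log(2)^2*log(u) + u^3*log(2)^3)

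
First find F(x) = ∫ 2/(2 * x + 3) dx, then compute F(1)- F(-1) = log(5)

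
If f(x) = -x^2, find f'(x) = -2*x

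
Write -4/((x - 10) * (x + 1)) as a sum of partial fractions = 4/(11*(x + 1)) - 4/(11*(x - 10))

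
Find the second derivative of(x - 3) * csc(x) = (-x + 2*x/sin(x)^2 + 3 - 2*cos(x)/sin(x) - 6/sin(x)^2)/sin(x)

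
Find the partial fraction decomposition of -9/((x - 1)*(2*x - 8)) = 3/(2*(x - 1)) - 3/(2*(x - 4))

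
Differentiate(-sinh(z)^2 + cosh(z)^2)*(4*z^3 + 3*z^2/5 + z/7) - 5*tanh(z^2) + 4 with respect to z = 12*z^2 + 10*z*tanh(z^2)^2 - 44*z/5 + 1/7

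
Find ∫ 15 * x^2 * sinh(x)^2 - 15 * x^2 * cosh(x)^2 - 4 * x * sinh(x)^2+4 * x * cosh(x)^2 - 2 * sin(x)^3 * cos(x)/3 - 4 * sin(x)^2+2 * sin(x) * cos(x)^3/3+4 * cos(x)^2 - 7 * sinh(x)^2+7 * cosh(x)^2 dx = -5*x^3 + 2*x^2 + 7*x + 2*sin(2*x) - cos(4*x)/24 + C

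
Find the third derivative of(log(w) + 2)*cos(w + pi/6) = (w^3*log(w)*sin(w + pi/6) + 2*w^3*sin(w + pi/6) - 3*w^2*cos(w + pi/6) + 3*w*sin(w + pi/6) + 2*cos(w + pi/6))/w^3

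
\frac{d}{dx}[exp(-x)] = -exp(-x)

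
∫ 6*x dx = 3*x^2 + C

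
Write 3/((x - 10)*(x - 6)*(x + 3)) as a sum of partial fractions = 1/(39*(x + 3)) - 1/(12*(x - 6)) + 3/(52*(x - 10))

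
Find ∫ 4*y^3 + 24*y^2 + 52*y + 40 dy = y^4 + 8*y^3 + 26*y^2 + 40*y + C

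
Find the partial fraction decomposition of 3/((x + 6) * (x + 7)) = -3/(x + 7) + 3/(x + 6)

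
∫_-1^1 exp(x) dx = E - exp(-1)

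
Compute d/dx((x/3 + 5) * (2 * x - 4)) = 4*x/3 + 26/3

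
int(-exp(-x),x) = exp(-x) + C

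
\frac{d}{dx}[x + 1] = 1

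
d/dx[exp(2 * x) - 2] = 2*exp(2*x)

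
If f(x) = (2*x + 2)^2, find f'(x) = 8*x + 8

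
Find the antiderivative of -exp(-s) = exp(-s) + C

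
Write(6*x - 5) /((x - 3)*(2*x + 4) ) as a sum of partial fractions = 17/(10*(x + 2)) + 13/(10*(x - 3))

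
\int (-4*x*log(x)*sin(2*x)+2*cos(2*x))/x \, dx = 2*log(x)*cos(2*x) + C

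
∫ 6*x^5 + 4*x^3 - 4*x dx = x^6 + x^4 - 2*x^2 + C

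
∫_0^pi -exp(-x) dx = -1 + exp(-pi)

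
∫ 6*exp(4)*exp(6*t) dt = exp(6*t + 4) + C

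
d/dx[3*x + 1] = 3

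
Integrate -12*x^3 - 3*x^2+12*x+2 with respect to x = -3*x^4 - x^3 + 6*x^2 + 2*x + C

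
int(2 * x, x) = x^2 + C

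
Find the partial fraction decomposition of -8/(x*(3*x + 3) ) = 8/(3*(x + 1)) - 8/(3*x)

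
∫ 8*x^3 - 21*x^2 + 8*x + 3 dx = 2*x^4 - 7*x^3 + 4*x^2 + 3*x + C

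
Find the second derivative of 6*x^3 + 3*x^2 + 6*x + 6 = 36*x + 6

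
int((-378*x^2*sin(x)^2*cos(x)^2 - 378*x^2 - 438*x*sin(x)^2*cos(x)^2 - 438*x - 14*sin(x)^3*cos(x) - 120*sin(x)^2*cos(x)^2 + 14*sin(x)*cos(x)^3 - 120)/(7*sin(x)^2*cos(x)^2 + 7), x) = -(3*x + 5)*(42*x^2 + 3*x + 35)/7 + log(9/8 - cos(4*x)/8) + C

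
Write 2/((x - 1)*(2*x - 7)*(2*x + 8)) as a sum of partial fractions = 4/(75*(2*x - 7)) + 1/(75*(x + 4)) - 1/(25*(x - 1))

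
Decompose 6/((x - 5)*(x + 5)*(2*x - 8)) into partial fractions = 1/(30*(x + 5)) - 1/(3*(x - 4)) + 3/(10*(x - 5))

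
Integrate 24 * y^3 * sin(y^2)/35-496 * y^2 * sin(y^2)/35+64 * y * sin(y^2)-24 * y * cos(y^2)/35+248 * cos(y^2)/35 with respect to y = -4*(y - 14)*(3*y - 20)*cos(y^2)/35 + C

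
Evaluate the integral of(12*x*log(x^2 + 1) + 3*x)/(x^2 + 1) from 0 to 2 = 3*log(5)/2 + 3*log(5)^2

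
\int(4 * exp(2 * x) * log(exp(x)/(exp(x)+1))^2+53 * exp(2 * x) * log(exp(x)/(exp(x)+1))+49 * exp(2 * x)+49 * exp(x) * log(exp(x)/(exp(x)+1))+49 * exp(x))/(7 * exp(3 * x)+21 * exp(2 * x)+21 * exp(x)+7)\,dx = (2*(x - log(exp(x) + 1))^2*exp(2*x) + 49*(x - log(exp(x) + 1))*(exp(x) + 1)*exp(x) + 21*(exp(x) + 1)^2)/(7*(exp(x) + 1)^2) + C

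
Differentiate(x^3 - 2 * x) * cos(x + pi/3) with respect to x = -x^3*sin(x + pi/3) + 3*x^2*cos(x + pi/3) + 2*x*sin(x + pi/3) - 2*cos(x + pi/3)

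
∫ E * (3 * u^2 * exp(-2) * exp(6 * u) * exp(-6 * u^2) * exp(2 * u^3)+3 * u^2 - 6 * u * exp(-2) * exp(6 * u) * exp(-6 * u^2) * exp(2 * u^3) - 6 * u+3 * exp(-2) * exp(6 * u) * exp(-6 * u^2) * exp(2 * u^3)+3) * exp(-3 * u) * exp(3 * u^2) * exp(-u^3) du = 2*sinh((u - 1)^3) + C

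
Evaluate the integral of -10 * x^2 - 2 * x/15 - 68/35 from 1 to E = -10*exp(3)/3 - 68*E/35 - exp(2)/15 + 187/35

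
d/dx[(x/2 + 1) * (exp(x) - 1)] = x*exp(x)/2 + 3*exp(x)/2 - 1/2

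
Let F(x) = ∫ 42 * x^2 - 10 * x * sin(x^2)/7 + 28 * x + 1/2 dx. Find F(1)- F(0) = 5*cos(1)/7 + 389/14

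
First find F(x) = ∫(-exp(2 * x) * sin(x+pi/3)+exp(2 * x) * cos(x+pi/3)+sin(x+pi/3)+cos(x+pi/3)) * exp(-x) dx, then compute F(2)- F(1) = (-exp(-2) + exp(2))*cos(pi/3 + 2) - (E - exp(-1))*cos(1 + pi/3)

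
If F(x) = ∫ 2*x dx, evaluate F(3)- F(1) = 8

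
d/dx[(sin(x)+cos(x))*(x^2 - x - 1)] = sqrt(2)*x^2*cos(x + pi/4) + 3*x*sin(x) + x*cos(x) - 2*cos(x)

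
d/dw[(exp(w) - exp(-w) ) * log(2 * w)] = (w*exp(2*w)*log(w) + w*exp(2*w)*log(2) + w*log(w) + w*log(2) + exp(2*w) - 1)*exp(-w)/w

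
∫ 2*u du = u^2 + C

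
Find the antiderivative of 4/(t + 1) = 4*log(t + 1) + C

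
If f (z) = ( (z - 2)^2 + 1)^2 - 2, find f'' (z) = 12*z^2 - 48*z + 52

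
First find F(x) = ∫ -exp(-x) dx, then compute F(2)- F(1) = -exp(-1) + exp(-2)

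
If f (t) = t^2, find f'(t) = 2*t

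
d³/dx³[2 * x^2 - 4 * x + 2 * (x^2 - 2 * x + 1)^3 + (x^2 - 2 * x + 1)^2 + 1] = 240*x^3 - 720*x^2 + 744*x - 264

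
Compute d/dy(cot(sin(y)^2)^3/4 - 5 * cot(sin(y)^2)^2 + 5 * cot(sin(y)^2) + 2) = -3*sin(y)*cos(y)*cot(sin(y)^2)^4/2 + 20*sin(y)*cos(y)*cot(sin(y)^2)^3 - 23*sin(y)*cos(y)*cot(sin(y)^2)^2/2 + 20*sin(y)*cos(y)*cot(sin(y)^2) - 10*sin(y)*cos(y)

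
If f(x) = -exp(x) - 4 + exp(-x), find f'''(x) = (-exp(2*x) - 1)*exp(-x)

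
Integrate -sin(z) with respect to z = cos(z) + C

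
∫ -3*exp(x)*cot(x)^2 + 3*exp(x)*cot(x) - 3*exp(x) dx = 3*exp(x)*cot(x) + C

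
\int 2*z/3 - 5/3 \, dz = z^2/3 - 5*z/3 + C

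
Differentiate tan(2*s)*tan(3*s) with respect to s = 3*tan(2*s)/cos(3*s)^2 + 2*tan(3*s)/cos(2*s)^2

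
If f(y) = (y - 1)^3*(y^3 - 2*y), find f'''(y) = 120*y^3 - 180*y^2 + 24*y + 30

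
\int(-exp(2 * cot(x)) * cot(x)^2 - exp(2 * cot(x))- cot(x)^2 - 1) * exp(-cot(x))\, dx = exp(cot(x)) - exp(-cot(x)) + C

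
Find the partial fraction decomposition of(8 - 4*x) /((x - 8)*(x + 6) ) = -16/(7*(x + 6)) - 12/(7*(x - 8))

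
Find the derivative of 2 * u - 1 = 2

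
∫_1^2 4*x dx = 6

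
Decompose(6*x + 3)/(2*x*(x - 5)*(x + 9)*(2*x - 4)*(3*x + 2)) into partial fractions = 81/(27200*(3*x + 2)) - 17/(46200*(x + 9)) - 5/(704*(x - 2)) + 11/(4760*(x - 5)) + 1/(240*x)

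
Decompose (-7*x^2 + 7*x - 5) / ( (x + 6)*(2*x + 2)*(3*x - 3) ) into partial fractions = -299/(210*(x + 6)) + 19/(60*(x + 1)) - 5/(84*(x - 1))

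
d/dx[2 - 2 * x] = -2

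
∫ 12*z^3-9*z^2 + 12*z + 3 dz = 3*z^4 - 3*z^3 + 6*z^2 + 3*z + C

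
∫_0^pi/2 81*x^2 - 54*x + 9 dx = 1 + (-1 + 3*pi/2)^3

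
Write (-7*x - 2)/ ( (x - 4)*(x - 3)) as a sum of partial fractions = 23/(x - 3) - 30/(x - 4)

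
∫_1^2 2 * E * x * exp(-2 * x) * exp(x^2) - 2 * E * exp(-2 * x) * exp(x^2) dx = -1 + E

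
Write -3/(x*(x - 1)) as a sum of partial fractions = -3/(x - 1) + 3/x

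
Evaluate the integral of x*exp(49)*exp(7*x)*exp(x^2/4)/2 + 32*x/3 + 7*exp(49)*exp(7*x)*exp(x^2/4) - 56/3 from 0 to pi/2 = -exp(49) - 4*pi - 16/3 + (-4 + 2*pi)^2/3 + exp((pi/4 + 7)^2)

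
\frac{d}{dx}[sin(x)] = cos(x)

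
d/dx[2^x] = 2^x*log(2)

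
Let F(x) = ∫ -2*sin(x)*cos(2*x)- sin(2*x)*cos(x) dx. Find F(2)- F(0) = -sin(2)*sin(4)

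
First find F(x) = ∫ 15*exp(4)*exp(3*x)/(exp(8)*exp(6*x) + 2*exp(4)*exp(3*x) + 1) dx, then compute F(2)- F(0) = -5*exp(4)/(1 + exp(4)) + 5*exp(10)/(1 + exp(10))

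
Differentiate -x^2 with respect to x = -2*x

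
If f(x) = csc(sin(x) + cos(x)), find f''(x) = (sin(2*x) - 2*sin(2*x)/sin(sqrt(2)*sin(x + pi/4))^2 - 1 + sqrt(2)*sin(x + pi/4)*cos(sqrt(2)*sin(x + pi/4))/sin(sqrt(2)*sin(x + pi/4)) + 2/sin(sqrt(2)*sin(x + pi/4))^2)/sin(sqrt(2)*sin(x + pi/4))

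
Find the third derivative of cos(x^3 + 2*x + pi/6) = 27*x^6*sin(x^3 + 2*x + pi/6) + 54*x^4*sin(x^3 + 2*x + pi/6) - 54*x^3*cos(x^3 + 2*x + pi/6) + 36*x^2*sin(x^3 + 2*x + pi/6) - 36*x*cos(x^3 + 2*x + pi/6) + 2*sin(x^3 + 2*x + pi/6)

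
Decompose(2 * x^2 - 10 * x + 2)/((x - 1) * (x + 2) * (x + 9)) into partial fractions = 127/(35*(x + 9)) - 10/(7*(x + 2)) - 1/(5*(x - 1))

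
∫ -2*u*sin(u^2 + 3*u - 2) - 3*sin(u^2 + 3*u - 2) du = cos(u^2 + 3*u - 2) + C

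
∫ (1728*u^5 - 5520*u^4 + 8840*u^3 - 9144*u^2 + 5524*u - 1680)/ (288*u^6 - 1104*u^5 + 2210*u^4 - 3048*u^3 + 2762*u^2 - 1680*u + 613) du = log((4*u - 5)^2*(6*u^2 - 4*u + 7)^2 + 1) + C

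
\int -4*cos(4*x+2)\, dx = -sin(4*x + 2) + C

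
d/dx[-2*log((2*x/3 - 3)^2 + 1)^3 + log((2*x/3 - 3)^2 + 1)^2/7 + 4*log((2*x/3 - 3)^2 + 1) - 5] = (-168*x*log(4*x^2/9 - 4*x + 10)^2 + 8*x*log(4*x^2/9 - 4*x + 10) + 112*x + 756*log(4*x^2/9 - 4*x + 10)^2 - 36*log(4*x^2/9 - 4*x + 10) - 504)/(14*x^2 - 126*x + 315)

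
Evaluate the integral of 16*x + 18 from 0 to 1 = 26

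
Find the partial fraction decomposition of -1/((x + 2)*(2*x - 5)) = -2/(9*(2*x - 5)) + 1/(9*(x + 2))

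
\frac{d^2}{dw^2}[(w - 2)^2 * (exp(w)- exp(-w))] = (w^2*exp(2*w) - w^2 + 8*w - 2*exp(2*w) - 14)*exp(-w)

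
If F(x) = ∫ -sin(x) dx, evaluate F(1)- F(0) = -1 + cos(1)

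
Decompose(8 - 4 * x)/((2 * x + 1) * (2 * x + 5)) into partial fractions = -9/(2*(2*x + 5)) + 5/(2*(2*x + 1))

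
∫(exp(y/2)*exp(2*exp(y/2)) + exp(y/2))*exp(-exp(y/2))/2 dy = 2*sinh(exp(y/2)) + C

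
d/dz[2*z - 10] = 2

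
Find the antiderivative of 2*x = x^2 + C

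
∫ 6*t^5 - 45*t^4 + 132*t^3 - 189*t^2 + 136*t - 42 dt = t^6 - 9*t^5 + 33*t^4 - 63*t^3 + 68*t^2 - 42*t + C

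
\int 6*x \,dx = 3*x^2 + C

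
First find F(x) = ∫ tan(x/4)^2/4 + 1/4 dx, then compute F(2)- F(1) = -tan(1/4) + tan(1/2)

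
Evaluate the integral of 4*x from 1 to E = -2 + 2*exp(2)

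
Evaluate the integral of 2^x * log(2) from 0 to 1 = 1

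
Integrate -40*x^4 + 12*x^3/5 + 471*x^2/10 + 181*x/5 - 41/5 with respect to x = -8*x^5 + 3*x^4/5 + 157*x^3/10 + 181*x^2/10 - 41*x/5 + C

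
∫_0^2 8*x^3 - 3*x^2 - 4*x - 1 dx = 14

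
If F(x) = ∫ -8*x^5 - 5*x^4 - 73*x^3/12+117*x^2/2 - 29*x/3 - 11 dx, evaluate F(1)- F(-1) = 15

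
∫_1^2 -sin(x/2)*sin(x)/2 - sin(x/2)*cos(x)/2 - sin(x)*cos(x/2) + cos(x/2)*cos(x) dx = -(cos(1) + sin(1))*cos(1/2) + (cos(2) + sin(2))*cos(1)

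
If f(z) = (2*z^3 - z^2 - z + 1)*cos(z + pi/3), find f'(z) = -2*z^3*sin(z + pi/3) + z^2*sin(z + pi/3) + 6*z^2*cos(z + pi/3) + z*sin(z + pi/3) - 2*z*cos(z + pi/3) - sqrt(2)*cos(z + pi/12)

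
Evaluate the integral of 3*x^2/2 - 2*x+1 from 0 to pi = pi*(1 + (-1 + pi)^2)/2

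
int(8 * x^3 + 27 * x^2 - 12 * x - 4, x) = 2*x^4 + 9*x^3 - 6*x^2 - 4*x + C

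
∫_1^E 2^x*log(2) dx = -2 + 2^E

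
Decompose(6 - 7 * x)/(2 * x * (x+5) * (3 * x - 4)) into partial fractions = -15/(76*(3*x - 4)) + 41/(190*(x + 5)) - 3/(20*x)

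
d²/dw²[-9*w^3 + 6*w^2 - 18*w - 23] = 12 - 54*w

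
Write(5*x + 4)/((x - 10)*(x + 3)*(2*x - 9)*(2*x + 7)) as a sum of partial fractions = 1/(8*(2*x + 7)) - 53/(1320*(2*x - 9)) - 11/(195*(x + 3)) + 2/(143*(x - 10))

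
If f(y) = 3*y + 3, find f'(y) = 3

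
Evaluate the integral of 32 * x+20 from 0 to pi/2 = -9 - 2*pi + (-2*pi - 3)^2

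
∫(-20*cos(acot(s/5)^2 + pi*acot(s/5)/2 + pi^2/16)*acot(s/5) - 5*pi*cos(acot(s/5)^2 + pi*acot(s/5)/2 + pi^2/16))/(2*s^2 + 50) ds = sin((4*acot(s/5) + pi)^2/16) + C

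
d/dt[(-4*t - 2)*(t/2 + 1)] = -4*t - 5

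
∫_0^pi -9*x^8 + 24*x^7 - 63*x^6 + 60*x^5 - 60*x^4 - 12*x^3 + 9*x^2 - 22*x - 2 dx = (-pi^3 - 2*pi - 1 + pi^2)^3 - 2*pi^2 + 1 + 4*pi + 2*pi^3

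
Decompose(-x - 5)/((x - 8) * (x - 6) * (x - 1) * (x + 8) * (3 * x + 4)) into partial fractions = 27/(7840*(3*x + 4)) + 1/(13440*(x + 8)) - 2/(735*(x - 1)) + 1/(280*(x - 6)) - 13/(6272*(x - 8))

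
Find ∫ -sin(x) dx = cos(x) + C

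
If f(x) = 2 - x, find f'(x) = -1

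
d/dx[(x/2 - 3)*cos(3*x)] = -3*x*sin(3*x)/2 + 9*sin(3*x) + cos(3*x)/2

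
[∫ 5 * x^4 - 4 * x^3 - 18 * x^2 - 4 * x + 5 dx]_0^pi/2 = (-1 + (-2 + pi/2)^2)*(1 + pi/2)^3 - 3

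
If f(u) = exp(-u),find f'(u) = -exp(-u)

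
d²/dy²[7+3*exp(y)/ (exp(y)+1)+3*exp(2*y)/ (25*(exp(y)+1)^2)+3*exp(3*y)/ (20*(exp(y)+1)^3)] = (-369*exp(4*y) - 141*exp(3*y) + 348*exp(2*y) + 300*exp(y))/(100*exp(5*y) + 500*exp(4*y) + 1000*exp(3*y) + 1000*exp(2*y) + 500*exp(y) + 100)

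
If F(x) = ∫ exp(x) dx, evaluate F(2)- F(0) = -1 + exp(2)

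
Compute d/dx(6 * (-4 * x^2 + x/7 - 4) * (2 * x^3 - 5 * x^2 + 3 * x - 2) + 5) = -240*x^4 + 3408*x^3/7 - 2610*x^2/7 + 2388*x/7 - 516/7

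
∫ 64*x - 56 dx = 32*x^2 - 56*x + C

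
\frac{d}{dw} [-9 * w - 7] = -9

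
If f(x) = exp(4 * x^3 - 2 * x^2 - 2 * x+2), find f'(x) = 12*x^2*exp(4*x^3 - 2*x^2 - 2*x + 2) - 4*x*exp(4*x^3 - 2*x^2 - 2*x + 2) - 2*exp(4*x^3 - 2*x^2 - 2*x + 2)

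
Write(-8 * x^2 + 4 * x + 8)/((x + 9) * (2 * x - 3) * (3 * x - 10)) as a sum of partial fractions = -608/(407*(3*x - 10)) + 16/(231*(2*x - 3)) - 676/(777*(x + 9))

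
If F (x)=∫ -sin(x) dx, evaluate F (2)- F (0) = -1 + cos(2)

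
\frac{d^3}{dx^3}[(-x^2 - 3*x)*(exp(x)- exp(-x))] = (-x^2*exp(2*x) - x^2 - 9*x*exp(2*x) + 3*x - 15*exp(2*x) + 3)*exp(-x)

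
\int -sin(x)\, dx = cos(x) + C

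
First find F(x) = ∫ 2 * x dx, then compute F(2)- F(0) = 4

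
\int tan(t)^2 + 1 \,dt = tan(t) + C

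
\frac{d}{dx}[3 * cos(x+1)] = -3*sin(x + 1)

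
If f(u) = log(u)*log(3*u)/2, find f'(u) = (2*log(u) + log(3))/(2*u)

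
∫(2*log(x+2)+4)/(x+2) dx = (log(x + 2) + 2)^2 + C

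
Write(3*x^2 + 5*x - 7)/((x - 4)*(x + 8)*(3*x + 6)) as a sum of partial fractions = 145/(216*(x + 8)) + 5/(108*(x + 2)) + 61/(216*(x - 4))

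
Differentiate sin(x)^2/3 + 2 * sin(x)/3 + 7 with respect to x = 2*(sin(x) + 1)*cos(x)/3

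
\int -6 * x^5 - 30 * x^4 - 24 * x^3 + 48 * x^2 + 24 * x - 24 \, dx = -x^6 - 6*x^5 - 6*x^4 + 16*x^3 + 12*x^2 - 24*x + C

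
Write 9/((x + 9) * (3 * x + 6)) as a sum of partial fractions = -3/(7*(x + 9)) + 3/(7*(x + 2))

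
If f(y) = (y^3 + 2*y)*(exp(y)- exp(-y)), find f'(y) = (y^3*exp(2*y) + y^3 + 3*y^2*exp(2*y) - 3*y^2 + 2*y*exp(2*y) + 2*y + 2*exp(2*y) - 2)*exp(-y)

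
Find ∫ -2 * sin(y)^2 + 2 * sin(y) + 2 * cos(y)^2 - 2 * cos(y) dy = sin(2*y) - 2*sqrt(2)*sin(y + pi/4) + C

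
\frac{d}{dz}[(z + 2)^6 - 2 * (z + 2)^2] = 6*z^5 + 60*z^4 + 240*z^3 + 480*z^2 + 476*z + 184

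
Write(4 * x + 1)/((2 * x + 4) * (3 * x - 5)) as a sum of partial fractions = 23/(22*(3*x - 5)) + 7/(22*(x + 2))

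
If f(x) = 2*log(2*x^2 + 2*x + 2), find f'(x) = (4*x + 2)/(x^2 + x + 1)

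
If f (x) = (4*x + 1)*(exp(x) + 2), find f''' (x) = 4*x*exp(x) + 13*exp(x)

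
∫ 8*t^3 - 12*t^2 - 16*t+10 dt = 2*t^4 - 4*t^3 - 8*t^2 + 10*t + C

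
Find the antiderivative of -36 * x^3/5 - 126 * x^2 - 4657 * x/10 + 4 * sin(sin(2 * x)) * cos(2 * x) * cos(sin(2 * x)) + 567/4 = -9*x^4/5 - 42*x^3 - 4657*x^2/20 + 567*x/4 + sin(sin(2*x))^2 + C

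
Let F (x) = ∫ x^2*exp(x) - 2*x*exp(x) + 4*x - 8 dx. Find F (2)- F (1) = -E - 2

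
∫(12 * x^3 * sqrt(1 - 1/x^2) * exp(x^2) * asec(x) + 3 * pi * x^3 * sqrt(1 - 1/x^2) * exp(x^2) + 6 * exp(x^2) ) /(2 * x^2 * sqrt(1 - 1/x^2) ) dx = 3*(4*asec(x) + pi)*exp(x^2)/4 + C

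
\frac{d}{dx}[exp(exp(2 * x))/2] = exp(2*x + exp(2*x))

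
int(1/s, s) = log(-3*s) + C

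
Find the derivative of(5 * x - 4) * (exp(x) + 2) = 5*x*exp(x) + exp(x) + 10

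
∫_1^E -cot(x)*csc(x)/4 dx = -csc(1)/4 + csc(E)/4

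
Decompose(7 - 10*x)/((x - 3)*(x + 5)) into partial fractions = -57/(8*(x + 5)) - 23/(8*(x - 3))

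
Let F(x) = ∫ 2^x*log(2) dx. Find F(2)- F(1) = 2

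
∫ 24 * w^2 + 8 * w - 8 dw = 8*w^3 + 4*w^2 - 8*w + C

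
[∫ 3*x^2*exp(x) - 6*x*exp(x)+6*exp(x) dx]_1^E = -9*E + 3*((-2 + E)^2 + 2)*exp(E)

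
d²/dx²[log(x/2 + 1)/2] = -1/(2*x^2 + 8*x + 8)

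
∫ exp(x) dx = exp(x) + C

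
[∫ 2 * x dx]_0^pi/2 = pi^2/4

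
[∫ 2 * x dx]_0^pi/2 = pi^2/4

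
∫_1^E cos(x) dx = -sin(1) + sin(E)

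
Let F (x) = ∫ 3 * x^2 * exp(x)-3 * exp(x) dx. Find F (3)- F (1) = 12*exp(3)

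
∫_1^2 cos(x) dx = -sin(1) + sin(2)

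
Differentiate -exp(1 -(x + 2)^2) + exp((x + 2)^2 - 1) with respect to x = (2*x*exp(2*x^2 + 8*x + 6) + 2*x + 4*exp(2*x^2 + 8*x + 6) + 4)*exp(-x^2 - 4*x - 3)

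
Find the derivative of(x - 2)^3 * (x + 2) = 4*x^3 - 12*x^2 + 16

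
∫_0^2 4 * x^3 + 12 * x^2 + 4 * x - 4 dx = 48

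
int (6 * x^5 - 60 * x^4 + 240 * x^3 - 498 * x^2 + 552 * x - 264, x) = x^6 - 12*x^5 + 60*x^4 - 166*x^3 + 276*x^2 - 264*x + C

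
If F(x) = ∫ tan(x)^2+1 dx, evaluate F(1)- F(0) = tan(1)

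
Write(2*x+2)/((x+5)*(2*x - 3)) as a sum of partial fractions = 10/(13*(2*x - 3)) + 8/(13*(x + 5))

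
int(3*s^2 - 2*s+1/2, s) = s^3 - s^2 + s/2 + C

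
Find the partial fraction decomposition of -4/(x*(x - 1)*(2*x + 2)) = -1/(x + 1) - 1/(x - 1) + 2/x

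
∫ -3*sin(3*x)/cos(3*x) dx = log(2*cos(3*x)) + C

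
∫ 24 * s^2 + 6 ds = 8*s^3 + 6*s + C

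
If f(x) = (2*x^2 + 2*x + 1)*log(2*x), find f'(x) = (4*x^2*log(x) + 2*x^2 + 4*x^2*log(2) + 2*x*log(x) + 2*x*log(2) + 2*x + 1)/x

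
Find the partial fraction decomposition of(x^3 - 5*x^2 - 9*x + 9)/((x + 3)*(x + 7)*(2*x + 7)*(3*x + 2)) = 337/(2261*(3*x + 2)) - 509/(119*(2*x + 7)) + 129/(133*(x + 7)) + 9/(7*(x + 3))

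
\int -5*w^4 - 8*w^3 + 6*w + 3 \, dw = -w^5 - 2*w^4 + 3*w^2 + 3*w + C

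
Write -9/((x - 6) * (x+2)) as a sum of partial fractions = 9/(8*(x + 2)) - 9/(8*(x - 6))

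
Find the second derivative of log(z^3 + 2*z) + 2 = (-3*z^4 - 4)/(z^6 + 4*z^4 + 4*z^2)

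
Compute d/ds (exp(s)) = exp(s)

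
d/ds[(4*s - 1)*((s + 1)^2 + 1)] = 12*s^2 + 14*s + 6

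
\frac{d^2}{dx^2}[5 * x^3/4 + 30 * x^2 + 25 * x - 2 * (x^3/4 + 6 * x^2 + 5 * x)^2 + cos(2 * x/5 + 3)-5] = -15*x^4/4 - 120*x^3 - 924*x^2 - 1425*x/2 - 4*cos(2*x/5 + 3)/25 - 40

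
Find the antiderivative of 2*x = x^2 + C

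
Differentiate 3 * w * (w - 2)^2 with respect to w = 9*w^2 - 24*w + 12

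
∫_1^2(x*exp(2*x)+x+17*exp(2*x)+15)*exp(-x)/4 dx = -17*E/4 - 9*exp(-2)/2 + 17*exp(-1)/4 + 9*exp(2)/2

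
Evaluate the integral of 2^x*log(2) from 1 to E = -2 + 2^E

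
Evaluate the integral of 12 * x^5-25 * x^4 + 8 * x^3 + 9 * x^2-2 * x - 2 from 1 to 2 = 17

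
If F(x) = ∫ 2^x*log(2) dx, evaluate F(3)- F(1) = 6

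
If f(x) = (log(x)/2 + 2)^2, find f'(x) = (log(x) + 4)/(2*x)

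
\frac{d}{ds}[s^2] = 2*s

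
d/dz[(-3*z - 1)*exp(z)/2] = -3*z*exp(z)/2 - 2*exp(z)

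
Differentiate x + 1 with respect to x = 1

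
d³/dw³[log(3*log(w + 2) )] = (2*log(w + 2)^2 + 3*log(w + 2) + 2)/(w^3*log(w + 2)^3 + 6*w^2*log(w + 2)^3 + 12*w*log(w + 2)^3 + 8*log(w + 2)^3)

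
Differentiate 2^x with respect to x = 2^x*log(2)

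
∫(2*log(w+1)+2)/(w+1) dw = (log(w + 1) + 1)^2 + C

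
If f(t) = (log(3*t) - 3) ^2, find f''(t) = (-2*log(t) - 2*log(3) + 8)/t^2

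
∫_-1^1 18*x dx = 0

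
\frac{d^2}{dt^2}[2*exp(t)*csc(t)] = 4*(-cos(t) + 1/sin(t))*exp(t)/sin(t)^2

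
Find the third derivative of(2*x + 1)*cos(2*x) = 16*x*sin(2*x) + 8*sin(2*x) - 24*cos(2*x)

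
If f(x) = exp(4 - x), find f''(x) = exp(4 - x)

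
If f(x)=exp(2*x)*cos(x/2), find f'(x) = (-sin(x/2)/2 + 2*cos(x/2))*exp(2*x)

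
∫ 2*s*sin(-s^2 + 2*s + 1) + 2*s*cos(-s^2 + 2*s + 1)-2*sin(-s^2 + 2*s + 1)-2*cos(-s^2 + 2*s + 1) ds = sin((s - 1)^2 - 2) + cos((s - 1)^2 - 2) + C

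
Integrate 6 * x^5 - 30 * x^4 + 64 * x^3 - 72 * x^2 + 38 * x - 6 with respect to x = x^6 - 6*x^5 + 16*x^4 - 24*x^3 + 19*x^2 - 6*x + C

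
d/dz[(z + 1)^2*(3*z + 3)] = 9*z^2 + 18*z + 9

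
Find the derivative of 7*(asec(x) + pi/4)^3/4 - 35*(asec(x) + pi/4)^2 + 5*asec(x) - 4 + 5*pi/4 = (336*asec(x)^2 - 4480*asec(x) + 168*pi*asec(x) - 1120*pi + 21*pi^2 + 320)/(64*x^2*sqrt(1 - 1/x^2))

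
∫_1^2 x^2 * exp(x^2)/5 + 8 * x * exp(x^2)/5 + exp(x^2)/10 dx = -9*E/10 + exp(4)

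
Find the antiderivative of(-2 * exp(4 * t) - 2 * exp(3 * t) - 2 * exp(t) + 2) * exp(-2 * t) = -4*(sinh(t) + 1)*sinh(t) + C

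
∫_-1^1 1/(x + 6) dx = -log(5) + log(7)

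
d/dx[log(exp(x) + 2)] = exp(x)/(exp(x) + 2)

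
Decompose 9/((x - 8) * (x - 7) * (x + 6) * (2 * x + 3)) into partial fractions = 8/(323*(2*x + 3)) - 1/(182*(x + 6)) - 9/(221*(x - 7)) + 9/(266*(x - 8))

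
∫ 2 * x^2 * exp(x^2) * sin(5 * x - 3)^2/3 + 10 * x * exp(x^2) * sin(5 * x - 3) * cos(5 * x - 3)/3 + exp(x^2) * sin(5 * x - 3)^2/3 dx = x*exp(x^2)*sin(5*x - 3)^2/3 + C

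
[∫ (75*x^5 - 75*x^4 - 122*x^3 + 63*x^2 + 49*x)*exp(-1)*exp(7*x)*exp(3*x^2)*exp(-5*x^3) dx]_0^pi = (-5*pi^3 - 1 + 7*pi + 3*pi^2)*exp(-5*pi^3 - 1 + 7*pi + 3*pi^2) + exp(-1)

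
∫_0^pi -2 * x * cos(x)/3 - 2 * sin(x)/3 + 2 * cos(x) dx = 0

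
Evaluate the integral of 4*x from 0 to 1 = 2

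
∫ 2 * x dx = x^2 + C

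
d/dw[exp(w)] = exp(w)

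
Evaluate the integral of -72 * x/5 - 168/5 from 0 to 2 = -96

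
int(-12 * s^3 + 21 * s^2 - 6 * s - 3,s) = -3*s^4 + 7*s^3 - 3*s^2 - 3*s + C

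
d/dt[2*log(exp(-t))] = -2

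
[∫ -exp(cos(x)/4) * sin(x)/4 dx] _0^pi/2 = 1 - exp(1/4)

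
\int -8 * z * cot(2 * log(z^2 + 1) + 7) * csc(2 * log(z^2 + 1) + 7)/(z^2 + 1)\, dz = 2*csc(2*log(z^2 + 1) + 7) + C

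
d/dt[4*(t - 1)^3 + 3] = 12*t^2 - 24*t + 12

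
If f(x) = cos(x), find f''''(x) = cos(x)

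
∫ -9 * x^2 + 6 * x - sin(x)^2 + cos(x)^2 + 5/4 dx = -3*x^3 + 3*x^2 + 5*x/4 + sin(2*x)/2 + C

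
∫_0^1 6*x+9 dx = 12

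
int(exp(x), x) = exp(x) + C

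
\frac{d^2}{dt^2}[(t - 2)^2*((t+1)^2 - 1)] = 12*t^2 - 12*t - 8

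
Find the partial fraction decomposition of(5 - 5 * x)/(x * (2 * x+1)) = -15/(2*x + 1) + 5/x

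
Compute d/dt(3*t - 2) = 3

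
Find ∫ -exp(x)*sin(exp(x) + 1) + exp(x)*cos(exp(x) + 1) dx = sqrt(2)*sin(exp(x) + pi/4 + 1) + C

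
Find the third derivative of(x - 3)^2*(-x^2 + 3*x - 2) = 54 - 24*x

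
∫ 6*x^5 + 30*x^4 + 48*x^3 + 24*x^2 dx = x^6 + 6*x^5 + 12*x^4 + 8*x^3 + C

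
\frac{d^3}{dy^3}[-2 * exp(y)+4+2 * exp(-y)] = (-2*exp(2*y) - 2)*exp(-y)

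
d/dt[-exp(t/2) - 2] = -exp(t/2)/2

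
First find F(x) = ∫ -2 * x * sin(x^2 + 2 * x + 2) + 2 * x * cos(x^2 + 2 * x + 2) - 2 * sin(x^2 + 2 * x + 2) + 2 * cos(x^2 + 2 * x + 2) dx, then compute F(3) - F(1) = sin(17) - cos(5) + cos(17) - sin(5)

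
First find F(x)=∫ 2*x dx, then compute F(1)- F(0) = 1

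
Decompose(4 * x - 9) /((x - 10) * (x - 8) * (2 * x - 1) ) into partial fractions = -28/(285*(2*x - 1)) - 23/(30*(x - 8)) + 31/(38*(x - 10))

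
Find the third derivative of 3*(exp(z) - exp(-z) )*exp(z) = 24*exp(2*z)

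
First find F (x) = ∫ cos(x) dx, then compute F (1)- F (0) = sin(1)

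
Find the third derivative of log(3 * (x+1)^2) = 4/(x^3 + 3*x^2 + 3*x + 1)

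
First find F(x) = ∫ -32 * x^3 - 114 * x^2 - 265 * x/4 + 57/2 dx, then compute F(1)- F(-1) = -19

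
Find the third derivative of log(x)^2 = (4*log(x) - 6)/x^3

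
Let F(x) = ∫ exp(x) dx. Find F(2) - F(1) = -E + exp(2)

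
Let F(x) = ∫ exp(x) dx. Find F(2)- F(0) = -1 + exp(2)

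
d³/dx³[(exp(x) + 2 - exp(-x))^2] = (8*exp(4*x) + 4*exp(3*x) + 4*exp(x) - 8)*exp(-2*x)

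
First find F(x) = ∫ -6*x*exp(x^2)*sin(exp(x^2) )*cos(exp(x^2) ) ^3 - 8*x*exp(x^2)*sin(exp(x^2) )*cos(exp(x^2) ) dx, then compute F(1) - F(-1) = 0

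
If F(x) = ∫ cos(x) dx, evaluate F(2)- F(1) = -sin(1) + sin(2)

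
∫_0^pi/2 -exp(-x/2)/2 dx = -1 + exp(-pi/4)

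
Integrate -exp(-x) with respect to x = exp(-x) + C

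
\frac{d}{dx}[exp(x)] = exp(x)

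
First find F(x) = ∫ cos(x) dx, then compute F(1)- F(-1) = 2*sin(1)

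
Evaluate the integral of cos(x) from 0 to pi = 0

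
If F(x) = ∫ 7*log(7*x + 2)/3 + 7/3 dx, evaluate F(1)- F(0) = -2*log(2)/3 + 6*log(3)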